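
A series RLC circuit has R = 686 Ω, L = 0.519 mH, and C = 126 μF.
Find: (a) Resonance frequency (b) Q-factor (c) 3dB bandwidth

Step 1 — Resonance condition Im(Z)=0 gives ω₀ = 1/√(LC).
Step 2 — ω₀ = 1/√(0.000519·0.000126) = 3910 rad/s.
Step 3 — f₀ = ω₀/(2π) = 622.4 Hz.
Step 4 — Series Q: Q = ω₀L/R = 3910·0.000519/686 = 0.002959.
Step 5 — 3dB bandwidth: Δω = ω₀/Q = 1.322e+06 rad/s; BW = Δω/(2π) = 2.104e+05 Hz.

(a) f₀ = 622.4 Hz  (b) Q = 0.002959  (c) BW = 2.104e+05 Hz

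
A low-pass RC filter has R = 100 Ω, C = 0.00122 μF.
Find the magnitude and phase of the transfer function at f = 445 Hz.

Step 1 — Angular frequency: ω = 2π·445 = 2796 rad/s.
Step 2 — Transfer function: H(jω) = 1/(1 + jωRC).
Step 3 — Denominator: 1 + jωRC = 1 + j·2796·100·1.22e-09 = 1 + j0.0003411.
Step 4 — H = 1 - j0.0003411.
Step 5 — Magnitude: |H| = 1 (-0.0 dB); phase: φ = -0.0°.

|H| = 1 (-0.0 dB), φ = -0.0°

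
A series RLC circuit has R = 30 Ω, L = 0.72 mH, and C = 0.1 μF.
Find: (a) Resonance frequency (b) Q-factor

Step 1 — Resonance condition Im(Z)=0 gives ω₀ = 1/√(LC).
Step 2 — ω₀ = 1/√(0.00072·1e-07) = 1.179e+05 rad/s.
Step 3 — f₀ = ω₀/(2π) = 1.876e+04 Hz.
Step 4 — Series Q: Q = ω₀L/R = 1.179e+05·0.00072/30 = 2.828.

(a) f₀ = 1.876e+04 Hz  (b) Q = 2.828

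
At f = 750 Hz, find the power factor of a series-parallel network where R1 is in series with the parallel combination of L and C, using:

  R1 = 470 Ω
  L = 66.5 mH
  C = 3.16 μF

Step 1 — Angular frequency: ω = 2π·f = 2π·750 = 4712 rad/s.
Step 2 — Component impedances:
  R1: Z = R = 470 Ω
  L: Z = jωL = j·4712·0.0665 = 0 + j313.4 Ω
  C: Z = 1/(jωC) = -j/(ω·C) = 0 - j67.15 Ω
Step 3 — Parallel branch: L || C = 1/(1/L + 1/C) = 0 - j85.47 Ω.
Step 4 — Series with R1: Z_total = R1 + (L || C) = 470 - j85.47 Ω = 477.7∠-10.3° Ω.
Step 5 — Power factor: PF = cos(φ) = Re(Z)/|Z| = 470/477.7 = 0.9839.
Step 6 — Type: Im(Z) = -85.47 ⇒ leading (phase φ = -10.3°).

PF = 0.9839 (leading, φ = -10.3°)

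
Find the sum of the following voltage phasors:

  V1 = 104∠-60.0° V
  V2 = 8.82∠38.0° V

Step 1 — Convert each phasor to rectangular form:
  V1 = 104·(cos(-60.0°) + j·sin(-60.0°)) = 52 - j90.07 V
  V2 = 8.82·(cos(38.0°) + j·sin(38.0°)) = 6.95 + j5.43 V
Step 2 — Sum components: V_total = 58.95 - j84.64 V.
Step 3 — Convert to polar: |V_total| = 103.1 V, ∠V_total = -55.1°.

V_total = 103.1∠-55.1° V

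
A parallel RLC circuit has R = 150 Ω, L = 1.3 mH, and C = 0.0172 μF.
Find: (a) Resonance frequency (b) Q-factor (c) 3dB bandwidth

Step 1 — Resonance: ω₀ = 1/√(LC) = 1/√(0.0013·1.72e-08) = 2.115e+05 rad/s.
Step 2 — f₀ = ω₀/(2π) = 3.366e+04 Hz.
Step 3 — Parallel Q: Q = R/(ω₀L) = 150/(2.115e+05·0.0013) = 0.5456.
Step 4 — Bandwidth: Δω = ω₀/Q = 3.876e+05 rad/s; BW = Δω/(2π) = 6.169e+04 Hz.

(a) f₀ = 3.366e+04 Hz  (b) Q = 0.5456  (c) BW = 6.169e+04 Hz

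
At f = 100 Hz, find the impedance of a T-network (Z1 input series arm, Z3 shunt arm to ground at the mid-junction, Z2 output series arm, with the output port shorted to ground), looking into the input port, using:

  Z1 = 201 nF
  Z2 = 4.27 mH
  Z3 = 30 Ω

Step 1 — Angular frequency: ω = 2π·f = 2π·100 = 628.3 rad/s.
Step 2 — Component impedances:
  Z1: Z = 1/(jωC) = -j/(ω·C) = 0 - j7918 Ω
  Z2: Z = jωL = j·628.3·0.00427 = 0 + j2.683 Ω
  Z3: Z = R = 30 Ω
Step 3 — With the output port shorted to ground, the output series arm Z2 runs from the junction to ground; the shunt arm Z3 also runs from the junction to ground. They appear in parallel: Z3 || Z2 = 0.238 + j2.662 Ω.
Step 4 — Series with input arm Z1: Z_in = Z1 + (Z3 || Z2) = 0.238 - j7915 Ω = 7915∠-90.0° Ω.

Z = 0.238 - j7915 Ω = 7915∠-90.0° Ω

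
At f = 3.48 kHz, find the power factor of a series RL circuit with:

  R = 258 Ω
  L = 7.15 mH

Step 1 — Angular frequency: ω = 2π·f = 2π·3480 = 2.187e+04 rad/s.
Step 2 — Component impedances:
  R: Z = R = 258 Ω
  L: Z = jωL = j·2.187e+04·0.00715 = 0 + j156.3 Ω
Step 3 — Series combination: Z_total = R + L = 258 + j156.3 Ω = 301.7∠31.2° Ω.
Step 4 — Power factor: PF = cos(φ) = Re(Z)/|Z| = 258/301.7 = 0.8552.
Step 5 — Type: Im(Z) = 156.3 ⇒ lagging (phase φ = 31.2°).

PF = 0.8552 (lagging, φ = 31.2°)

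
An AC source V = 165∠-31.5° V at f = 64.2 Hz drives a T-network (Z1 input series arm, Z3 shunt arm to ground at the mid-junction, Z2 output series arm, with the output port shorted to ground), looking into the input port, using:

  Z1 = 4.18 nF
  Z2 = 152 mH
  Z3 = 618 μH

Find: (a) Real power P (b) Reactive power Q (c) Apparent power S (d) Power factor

Step 1 — Angular frequency: ω = 2π·f = 2π·64.2 = 403.4 rad/s.
Step 2 — Component impedances:
  Z1: Z = 1/(jωC) = -j/(ω·C) = 0 - j5.931e+05 Ω
  Z2: Z = jωL = j·403.4·0.152 = 0 + j61.31 Ω
  Z3: Z = jωL = j·403.4·0.000618 = 0 + j0.2493 Ω
Step 3 — With the output port shorted to ground, the output series arm Z2 runs from the junction to ground; the shunt arm Z3 also runs from the junction to ground. They appear in parallel: Z3 || Z2 = 0 + j0.2483 Ω.
Step 4 — Series with input arm Z1: Z_in = Z1 + (Z3 || Z2) = 0 - j5.931e+05 Ω = 5.931e+05∠-90.0° Ω.
Step 5 — Source phasor: V = 165∠-31.5° V = 140.7 - j86.21 V.
Step 6 — Current: I = V / Z = 0.0001454 + j0.0002372 A = 0.0002782∠58.5° A.
Step 7 — Complex power: S = V·I* = 0 - j0.0459 VA.
Step 8 — Real power: P = Re(S) = 0 W.
Step 9 — Reactive power: Q = Im(S) = -0.0459 VAR.
Step 10 — Apparent power: |S| = 0.0459 VA.
Step 11 — Power factor: PF = P/|S| = 0 (leading).

(a) P = 0 W  (b) Q = -0.0459 VAR  (c) S = 0.0459 VA  (d) PF = 0 (leading)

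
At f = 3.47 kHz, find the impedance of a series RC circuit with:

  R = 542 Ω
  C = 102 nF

Step 1 — Angular frequency: ω = 2π·f = 2π·3470 = 2.18e+04 rad/s.
Step 2 — Component impedances:
  R: Z = R = 542 Ω
  C: Z = 1/(jωC) = -j/(ω·C) = 0 - j449.7 Ω
Step 3 — Series combination: Z_total = R + C = 542 - j449.7 Ω = 704.2∠-39.7° Ω.

Z = 542 - j449.7 Ω = 704.2∠-39.7° Ω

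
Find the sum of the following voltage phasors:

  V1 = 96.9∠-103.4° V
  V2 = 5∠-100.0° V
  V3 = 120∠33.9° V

Step 1 — Convert each phasor to rectangular form:
  V1 = 96.9·(cos(-103.4°) + j·sin(-103.4°)) = -22.46 - j94.26 V
  V2 = 5·(cos(-100.0°) + j·sin(-100.0°)) = -0.8682 - j4.924 V
  V3 = 120·(cos(33.9°) + j·sin(33.9°)) = 99.6 + j66.93 V
Step 2 — Sum components: V_total = 76.28 - j32.26 V.
Step 3 — Convert to polar: |V_total| = 82.82 V, ∠V_total = -22.9°.

V_total = 82.82∠-22.9° V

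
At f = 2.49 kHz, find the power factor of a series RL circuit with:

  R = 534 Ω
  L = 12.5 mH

Step 1 — Angular frequency: ω = 2π·f = 2π·2490 = 1.565e+04 rad/s.
Step 2 — Component impedances:
  R: Z = R = 534 Ω
  L: Z = jωL = j·1.565e+04·0.0125 = 0 + j195.6 Ω
Step 3 — Series combination: Z_total = R + L = 534 + j195.6 Ω = 568.7∠20.1° Ω.
Step 4 — Power factor: PF = cos(φ) = Re(Z)/|Z| = 534/568.7 = 0.939.
Step 5 — Type: Im(Z) = 195.6 ⇒ lagging (phase φ = 20.1°).

PF = 0.939 (lagging, φ = 20.1°)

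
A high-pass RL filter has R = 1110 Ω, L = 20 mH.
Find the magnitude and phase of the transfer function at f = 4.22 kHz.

Step 1 — Angular frequency: ω = 2π·4220 = 2.652e+04 rad/s.
Step 2 — Transfer function: H(jω) = jωL/(R + jωL).
Step 3 — Numerator jωL = j·530.3; denominator R + jωL = 1110 + j530.3.
Step 4 — H = 0.1858 + j0.389.
Step 5 — Magnitude: |H| = 0.4311 (-7.3 dB); phase: φ = 64.5°.

|H| = 0.4311 (-7.3 dB), φ = 64.5°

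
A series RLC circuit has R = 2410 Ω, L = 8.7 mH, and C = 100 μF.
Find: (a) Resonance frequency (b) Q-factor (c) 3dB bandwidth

Step 1 — Resonance: ω₀ = 1/√(LC) = 1/√(0.0087·0.0001) = 1072 rad/s.
Step 2 — f₀ = ω₀/(2π) = 170.6 Hz.
Step 3 — Series Q: Q = ω₀L/R = 1072·0.0087/2410 = 0.00387.
Step 4 — Bandwidth: Δω = ω₀/Q = 2.77e+05 rad/s; BW = Δω/(2π) = 4.409e+04 Hz.

(a) f₀ = 170.6 Hz  (b) Q = 0.00387  (c) BW = 4.409e+04 Hz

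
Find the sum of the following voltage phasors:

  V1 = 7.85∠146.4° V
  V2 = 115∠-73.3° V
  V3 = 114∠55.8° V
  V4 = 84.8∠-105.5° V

Step 1 — Convert each phasor to rectangular form:
  V1 = 7.85·(cos(146.4°) + j·sin(146.4°)) = -6.538 + j4.344 V
  V2 = 115·(cos(-73.3°) + j·sin(-73.3°)) = 33.05 - j110.1 V
  V3 = 114·(cos(55.8°) + j·sin(55.8°)) = 64.08 + j94.29 V
  V4 = 84.8·(cos(-105.5°) + j·sin(-105.5°)) = -22.66 - j81.72 V
Step 2 — Sum components: V_total = 67.92 - j93.23 V.
Step 3 — Convert to polar: |V_total| = 115.4 V, ∠V_total = -53.9°.

V_total = 115.4∠-53.9° V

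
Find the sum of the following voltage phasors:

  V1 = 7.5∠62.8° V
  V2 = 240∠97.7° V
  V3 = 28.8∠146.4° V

Step 1 — Convert each phasor to rectangular form:
  V1 = 7.5·(cos(62.8°) + j·sin(62.8°)) = 3.428 + j6.671 V
  V2 = 240·(cos(97.7°) + j·sin(97.7°)) = -32.16 + j237.8 V
  V3 = 28.8·(cos(146.4°) + j·sin(146.4°)) = -23.99 + j15.94 V
Step 2 — Sum components: V_total = -52.72 + j260.4 V.
Step 3 — Convert to polar: |V_total| = 265.7 V, ∠V_total = 101.4°.

V_total = 265.7∠101.4° V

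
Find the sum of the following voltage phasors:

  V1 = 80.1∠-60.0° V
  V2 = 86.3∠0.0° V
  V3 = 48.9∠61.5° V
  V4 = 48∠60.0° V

Step 1 — Convert each phasor to rectangular form:
  V1 = 80.1·(cos(-60.0°) + j·sin(-60.0°)) = 40.05 - j69.37 V
  V2 = 86.3·(cos(0.0°) + j·sin(0.0°)) = 86.3 V
  V3 = 48.9·(cos(61.5°) + j·sin(61.5°)) = 23.33 + j42.97 V
  V4 = 48·(cos(60.0°) + j·sin(60.0°)) = 24 + j41.57 V
Step 2 — Sum components: V_total = 173.7 + j15.17 V.
Step 3 — Convert to polar: |V_total| = 174.3 V, ∠V_total = 5.0°.

V_total = 174.3∠5.0° V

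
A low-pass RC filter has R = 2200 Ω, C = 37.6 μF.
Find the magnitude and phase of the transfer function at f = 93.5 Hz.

Step 1 — Angular frequency: ω = 2π·93.5 = 587.5 rad/s.
Step 2 — Transfer function: H(jω) = 1/(1 + jωRC).
Step 3 — Denominator: 1 + jωRC = 1 + j·587.5·2200·3.76e-05 = 1 + j48.6.
Step 4 — H = 0.0004233 - j0.02057.
Step 5 — Magnitude: |H| = 0.02057 (-33.7 dB); phase: φ = -88.8°.

|H| = 0.02057 (-33.7 dB), φ = -88.8°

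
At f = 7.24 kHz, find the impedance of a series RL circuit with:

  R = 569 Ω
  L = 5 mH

Step 1 — Angular frequency: ω = 2π·f = 2π·7240 = 4.549e+04 rad/s.
Step 2 — Component impedances:
  R: Z = R = 569 Ω
  L: Z = jωL = j·4.549e+04·0.005 = 0 + j227.5 Ω
Step 3 — Series combination: Z_total = R + L = 569 + j227.5 Ω = 612.8∠21.8° Ω.

Z = 569 + j227.5 Ω = 612.8∠21.8° Ω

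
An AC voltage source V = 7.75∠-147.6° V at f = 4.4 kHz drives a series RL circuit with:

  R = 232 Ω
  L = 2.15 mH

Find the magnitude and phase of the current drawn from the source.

Step 1 — Angular frequency: ω = 2π·f = 2π·4400 = 2.765e+04 rad/s.
Step 2 — Component impedances:
  R: Z = R = 232 Ω
  L: Z = jωL = j·2.765e+04·0.00215 = 0 + j59.44 Ω
Step 3 — Series combination: Z_total = R + L = 232 + j59.44 Ω = 239.5∠14.4° Ω.
Step 4 — Source phasor: V = 7.75∠-147.6° V = -6.544 - j4.153 V.
Step 5 — Ohm's law: I = V / Z_total = (-6.544 - j4.153) / (232 + j59.44) = -0.03077 - j0.01002 A.
Step 6 — Convert to polar: |I| = 0.03236 A, ∠I = -162.0°.

I = 0.03236∠-162.0° A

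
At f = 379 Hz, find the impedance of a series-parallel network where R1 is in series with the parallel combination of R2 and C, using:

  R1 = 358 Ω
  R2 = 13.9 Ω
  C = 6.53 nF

Step 1 — Angular frequency: ω = 2π·f = 2π·379 = 2381 rad/s.
Step 2 — Component impedances:
  R1: Z = R = 358 Ω
  R2: Z = R = 13.9 Ω
  C: Z = 1/(jωC) = -j/(ω·C) = 0 - j6.431e+04 Ω
Step 3 — Parallel branch: R2 || C = 1/(1/R2 + 1/C) = 13.9 - j0.003004 Ω.
Step 4 — Series with R1: Z_total = R1 + (R2 || C) = 371.9 - j0.003004 Ω = 371.9∠-0.0° Ω.

Z = 371.9 - j0.003004 Ω = 371.9∠-0.0° Ω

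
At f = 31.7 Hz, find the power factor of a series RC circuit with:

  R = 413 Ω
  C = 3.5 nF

Step 1 — Angular frequency: ω = 2π·f = 2π·31.7 = 199.2 rad/s.
Step 2 — Component impedances:
  R: Z = R = 413 Ω
  C: Z = 1/(jωC) = -j/(ω·C) = 0 - j1.434e+06 Ω
Step 3 — Series combination: Z_total = R + C = 413 - j1.434e+06 Ω = 1.434e+06∠-90.0° Ω.
Step 4 — Power factor: PF = cos(φ) = Re(Z)/|Z| = 413/1.4345e+06 = 0.0002879.
Step 5 — Type: Im(Z) = -1.434e+06 ⇒ leading (phase φ = -90.0°).

PF = 0.0002879 (leading, φ = -90.0°)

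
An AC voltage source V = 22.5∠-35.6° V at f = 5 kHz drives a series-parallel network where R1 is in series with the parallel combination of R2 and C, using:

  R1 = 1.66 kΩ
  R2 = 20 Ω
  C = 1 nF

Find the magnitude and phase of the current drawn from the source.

Step 1 — Angular frequency: ω = 2π·f = 2π·5000 = 3.142e+04 rad/s.
Step 2 — Component impedances:
  R1: Z = R = 1660 Ω
  R2: Z = R = 20 Ω
  C: Z = 1/(jωC) = -j/(ω·C) = 0 - j3.183e+04 Ω
Step 3 — Parallel branch: R2 || C = 1/(1/R2 + 1/C) = 20 - j0.01257 Ω.
Step 4 — Series with R1: Z_total = R1 + (R2 || C) = 1680 - j0.01257 Ω = 1680∠-0.0° Ω.
Step 5 — Source phasor: V = 22.5∠-35.6° V = 18.29 - j13.1 V.
Step 6 — Ohm's law: I = V / Z_total = (18.29 - j13.1) / (1680 - j0.01257) = 0.01089 - j0.007796 A.
Step 7 — Convert to polar: |I| = 0.01339 A, ∠I = -35.6°.

I = 0.01339∠-35.6° A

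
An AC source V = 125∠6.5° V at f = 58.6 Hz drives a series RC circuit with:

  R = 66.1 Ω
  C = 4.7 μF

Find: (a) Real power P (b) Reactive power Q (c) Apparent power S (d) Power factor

Step 1 — Angular frequency: ω = 2π·f = 2π·58.6 = 368.2 rad/s.
Step 2 — Component impedances:
  R: Z = R = 66.1 Ω
  C: Z = 1/(jωC) = -j/(ω·C) = 0 - j577.9 Ω
Step 3 — Series combination: Z_total = R + C = 66.1 - j577.9 Ω = 581.6∠-83.5° Ω.
Step 4 — Source phasor: V = 125∠6.5° V = 124.2 + j14.15 V.
Step 5 — Current: I = V / Z = 9.577e-05 + j0.2149 A = 0.2149∠90.0° A.
Step 6 — Complex power: S = V·I* = 3.053 - j26.69 VA.
Step 7 — Real power: P = Re(S) = 3.053 W.
Step 8 — Reactive power: Q = Im(S) = -26.69 VAR.
Step 9 — Apparent power: |S| = 26.86 VA.
Step 10 — Power factor: PF = P/|S| = 0.1136 (leading).

(a) P = 3.053 W  (b) Q = -26.69 VAR  (c) S = 26.86 VA  (d) PF = 0.1136 (leading)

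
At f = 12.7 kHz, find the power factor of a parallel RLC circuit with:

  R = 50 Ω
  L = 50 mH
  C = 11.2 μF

Step 1 — Angular frequency: ω = 2π·f = 2π·1.27e+04 = 7.98e+04 rad/s.
Step 2 — Component impedances:
  R: Z = R = 50 Ω
  L: Z = jωL = j·7.98e+04·0.05 = 0 + j3990 Ω
  C: Z = 1/(jωC) = -j/(ω·C) = 0 - j1.119 Ω
Step 3 — Parallel combination: 1/Z_total = 1/R + 1/L + 1/C; Z_total = 0.02504 - j1.119 Ω = 1.119∠-88.7° Ω.
Step 4 — Power factor: PF = cos(φ) = Re(Z)/|Z| = 0.02504/1.119 = 0.02238.
Step 5 — Type: Im(Z) = -1.119 ⇒ leading (phase φ = -88.7°).

PF = 0.02238 (leading, φ = -88.7°)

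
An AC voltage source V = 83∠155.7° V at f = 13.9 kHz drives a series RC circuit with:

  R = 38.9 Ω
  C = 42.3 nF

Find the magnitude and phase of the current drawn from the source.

Step 1 — Angular frequency: ω = 2π·f = 2π·1.39e+04 = 8.734e+04 rad/s.
Step 2 — Component impedances:
  R: Z = R = 38.9 Ω
  C: Z = 1/(jωC) = -j/(ω·C) = 0 - j270.7 Ω
Step 3 — Series combination: Z_total = R + C = 38.9 - j270.7 Ω = 273.5∠-81.8° Ω.
Step 4 — Source phasor: V = 83∠155.7° V = -75.65 + j34.16 V.
Step 5 — Ohm's law: I = V / Z_total = (-75.65 + j34.16) / (38.9 - j270.7) = -0.163 - j0.256 A.
Step 6 — Convert to polar: |I| = 0.3035 A, ∠I = -122.5°.

I = 0.3035∠-122.5° A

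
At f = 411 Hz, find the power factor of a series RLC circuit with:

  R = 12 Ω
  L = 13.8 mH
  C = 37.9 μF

Step 1 — Angular frequency: ω = 2π·f = 2π·411 = 2582 rad/s.
Step 2 — Component impedances:
  R: Z = R = 12 Ω
  L: Z = jωL = j·2582·0.0138 = 0 + j35.64 Ω
  C: Z = 1/(jωC) = -j/(ω·C) = 0 - j10.22 Ω
Step 3 — Series combination: Z_total = R + L + C = 12 + j25.42 Ω = 28.11∠64.7° Ω.
Step 4 — Power factor: PF = cos(φ) = Re(Z)/|Z| = 12/28.11 = 0.4269.
Step 5 — Type: Im(Z) = 25.42 ⇒ lagging (phase φ = 64.7°).

PF = 0.4269 (lagging, φ = 64.7°)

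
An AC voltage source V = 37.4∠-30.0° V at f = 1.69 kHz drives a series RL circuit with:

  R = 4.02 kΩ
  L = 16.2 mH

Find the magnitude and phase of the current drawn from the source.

Step 1 — Angular frequency: ω = 2π·f = 2π·1690 = 1.062e+04 rad/s.
Step 2 — Component impedances:
  R: Z = R = 4020 Ω
  L: Z = jωL = j·1.062e+04·0.0162 = 0 + j172 Ω
Step 3 — Series combination: Z_total = R + L = 4020 + j172 Ω = 4024∠2.5° Ω.
Step 4 — Source phasor: V = 37.4∠-30.0° V = 32.39 - j18.7 V.
Step 5 — Ohm's law: I = V / Z_total = (32.39 - j18.7) / (4020 + j172) = 0.007844 - j0.004987 A.
Step 6 — Convert to polar: |I| = 0.009295 A, ∠I = -32.5°.

I = 0.009295∠-32.5° A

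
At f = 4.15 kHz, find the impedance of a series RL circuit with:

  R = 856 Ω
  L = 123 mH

Step 1 — Angular frequency: ω = 2π·f = 2π·4150 = 2.608e+04 rad/s.
Step 2 — Component impedances:
  R: Z = R = 856 Ω
  L: Z = jωL = j·2.608e+04·0.123 = 0 + j3207 Ω
Step 3 — Series combination: Z_total = R + L = 856 + j3207 Ω = 3320∠75.1° Ω.

Z = 856 + j3207 Ω = 3320∠75.1° Ω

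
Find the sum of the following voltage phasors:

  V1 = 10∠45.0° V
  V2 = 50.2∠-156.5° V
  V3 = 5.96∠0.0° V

Step 1 — Convert each phasor to rectangular form:
  V1 = 10·(cos(45.0°) + j·sin(45.0°)) = 7.071 + j7.071 V
  V2 = 50.2·(cos(-156.5°) + j·sin(-156.5°)) = -46.04 - j20.02 V
  V3 = 5.96·(cos(0.0°) + j·sin(0.0°)) = 5.96 V
Step 2 — Sum components: V_total = -33.01 - j12.95 V.
Step 3 — Convert to polar: |V_total| = 35.45 V, ∠V_total = -158.6°.

V_total = 35.45∠-158.6° V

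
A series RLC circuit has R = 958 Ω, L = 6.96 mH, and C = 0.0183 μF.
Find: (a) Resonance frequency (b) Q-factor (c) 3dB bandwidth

Step 1 — Resonance: ω₀ = 1/√(LC) = 1/√(0.00696·1.83e-08) = 8.861e+04 rad/s.
Step 2 — f₀ = ω₀/(2π) = 1.41e+04 Hz.
Step 3 — Series Q: Q = ω₀L/R = 8.861e+04·0.00696/958 = 0.6437.
Step 4 — Bandwidth: Δω = ω₀/Q = 1.376e+05 rad/s; BW = Δω/(2π) = 2.191e+04 Hz.

(a) f₀ = 1.41e+04 Hz  (b) Q = 0.6437  (c) BW = 2.191e+04 Hz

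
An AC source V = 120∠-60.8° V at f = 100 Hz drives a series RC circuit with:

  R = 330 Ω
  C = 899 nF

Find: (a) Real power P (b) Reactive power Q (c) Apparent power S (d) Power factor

Step 1 — Angular frequency: ω = 2π·f = 2π·100 = 628.3 rad/s.
Step 2 — Component impedances:
  R: Z = R = 330 Ω
  C: Z = 1/(jωC) = -j/(ω·C) = 0 - j1770 Ω
Step 3 — Series combination: Z_total = R + C = 330 - j1770 Ω = 1801∠-79.4° Ω.
Step 4 — Source phasor: V = 120∠-60.8° V = 58.54 - j104.8 V.
Step 5 — Current: I = V / Z = 0.06314 + j0.0213 A = 0.06664∠18.6° A.
Step 6 — Complex power: S = V·I* = 1.465 - j7.861 VA.
Step 7 — Real power: P = Re(S) = 1.465 W.
Step 8 — Reactive power: Q = Im(S) = -7.861 VAR.
Step 9 — Apparent power: |S| = 7.996 VA.
Step 10 — Power factor: PF = P/|S| = 0.1832 (leading).

(a) P = 1.465 W  (b) Q = -7.861 VAR  (c) S = 7.996 VA  (d) PF = 0.1832 (leading)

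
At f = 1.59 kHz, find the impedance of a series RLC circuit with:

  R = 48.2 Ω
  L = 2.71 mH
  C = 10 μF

Step 1 — Angular frequency: ω = 2π·f = 2π·1590 = 9990 rad/s.
Step 2 — Component impedances:
  R: Z = R = 48.2 Ω
  L: Z = jωL = j·9990·0.00271 = 0 + j27.07 Ω
  C: Z = 1/(jωC) = -j/(ω·C) = 0 - j10.01 Ω
Step 3 — Series combination: Z_total = R + L + C = 48.2 + j17.06 Ω = 51.13∠19.5° Ω.

Z = 48.2 + j17.06 Ω = 51.13∠19.5° Ω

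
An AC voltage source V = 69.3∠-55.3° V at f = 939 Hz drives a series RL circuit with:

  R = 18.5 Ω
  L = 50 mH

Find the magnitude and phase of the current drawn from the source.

Step 1 — Angular frequency: ω = 2π·f = 2π·939 = 5900 rad/s.
Step 2 — Component impedances:
  R: Z = R = 18.5 Ω
  L: Z = jωL = j·5900·0.05 = 0 + j295 Ω
Step 3 — Series combination: Z_total = R + L = 18.5 + j295 Ω = 295.6∠86.4° Ω.
Step 4 — Source phasor: V = 69.3∠-55.3° V = 39.45 - j56.97 V.
Step 5 — Ohm's law: I = V / Z_total = (39.45 - j56.97) / (18.5 + j295) = -0.184 - j0.1453 A.
Step 6 — Convert to polar: |I| = 0.2345 A, ∠I = -141.7°.

I = 0.2345∠-141.7° A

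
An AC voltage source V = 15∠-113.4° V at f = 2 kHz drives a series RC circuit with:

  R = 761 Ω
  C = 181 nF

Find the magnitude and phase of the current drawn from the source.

Step 1 — Angular frequency: ω = 2π·f = 2π·2000 = 1.257e+04 rad/s.
Step 2 — Component impedances:
  R: Z = R = 761 Ω
  C: Z = 1/(jωC) = -j/(ω·C) = 0 - j439.7 Ω
Step 3 — Series combination: Z_total = R + C = 761 - j439.7 Ω = 878.9∠-30.0° Ω.
Step 4 — Source phasor: V = 15∠-113.4° V = -5.957 - j13.77 V.
Step 5 — Ohm's law: I = V / Z_total = (-5.957 - j13.77) / (761 - j439.7) = 0.001967 - j0.01695 A.
Step 6 — Convert to polar: |I| = 0.01707 A, ∠I = -83.4°.

I = 0.01707∠-83.4° A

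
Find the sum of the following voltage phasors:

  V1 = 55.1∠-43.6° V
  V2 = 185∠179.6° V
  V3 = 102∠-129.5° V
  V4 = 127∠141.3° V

Step 1 — Convert each phasor to rectangular form:
  V1 = 55.1·(cos(-43.6°) + j·sin(-43.6°)) = 39.9 - j38 V
  V2 = 185·(cos(179.6°) + j·sin(179.6°)) = -185 + j1.292 V
  V3 = 102·(cos(-129.5°) + j·sin(-129.5°)) = -64.88 - j78.71 V
  V4 = 127·(cos(141.3°) + j·sin(141.3°)) = -99.11 + j79.41 V
Step 2 — Sum components: V_total = -309.1 - j36.01 V.
Step 3 — Convert to polar: |V_total| = 311.2 V, ∠V_total = -173.4°.

V_total = 311.2∠-173.4° V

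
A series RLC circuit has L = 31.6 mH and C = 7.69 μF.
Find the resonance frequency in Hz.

Step 1 — Resonance condition Im(Z)=0 gives ω₀ = 1/√(LC).
Step 2 — ω₀ = 1/√(0.0316·7.69e-06) = 2029 rad/s.
Step 3 — f₀ = ω₀/(2π) = 322.9 Hz.

f₀ = 322.9 Hz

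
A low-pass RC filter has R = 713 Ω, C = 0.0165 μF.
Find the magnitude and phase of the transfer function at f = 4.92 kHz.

Step 1 — Angular frequency: ω = 2π·4920 = 3.091e+04 rad/s.
Step 2 — Transfer function: H(jω) = 1/(1 + jωRC).
Step 3 — Denominator: 1 + jωRC = 1 + j·3.091e+04·713·1.65e-08 = 1 + j0.3637.
Step 4 — H = 0.8832 - j0.3212.
Step 5 — Magnitude: |H| = 0.9398 (-0.5 dB); phase: φ = -20.0°.

|H| = 0.9398 (-0.5 dB), φ = -20.0°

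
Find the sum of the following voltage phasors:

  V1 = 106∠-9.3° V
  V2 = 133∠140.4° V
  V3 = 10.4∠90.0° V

Step 1 — Convert each phasor to rectangular form:
  V1 = 106·(cos(-9.3°) + j·sin(-9.3°)) = 104.6 - j17.13 V
  V2 = 133·(cos(140.4°) + j·sin(140.4°)) = -102.5 + j84.78 V
  V3 = 10.4·(cos(90.0°) + j·sin(90.0°)) = 0 + j10.4 V
Step 2 — Sum components: V_total = 2.128 + j78.05 V.
Step 3 — Convert to polar: |V_total| = 78.08 V, ∠V_total = 88.4°.

V_total = 78.08∠88.4° V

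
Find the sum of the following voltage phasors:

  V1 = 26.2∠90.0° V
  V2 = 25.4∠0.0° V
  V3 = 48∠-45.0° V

Step 1 — Convert each phasor to rectangular form:
  V1 = 26.2·(cos(90.0°) + j·sin(90.0°)) = 0 + j26.2 V
  V2 = 25.4·(cos(0.0°) + j·sin(0.0°)) = 25.4 V
  V3 = 48·(cos(-45.0°) + j·sin(-45.0°)) = 33.94 - j33.94 V
Step 2 — Sum components: V_total = 59.34 - j7.741 V.
Step 3 — Convert to polar: |V_total| = 59.84 V, ∠V_total = -7.4°.

V_total = 59.84∠-7.4° V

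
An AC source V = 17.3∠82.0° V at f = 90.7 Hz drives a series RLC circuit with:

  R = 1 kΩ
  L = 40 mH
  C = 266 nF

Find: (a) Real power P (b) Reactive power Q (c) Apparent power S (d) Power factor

Step 1 — Angular frequency: ω = 2π·f = 2π·90.7 = 569.9 rad/s.
Step 2 — Component impedances:
  R: Z = R = 1000 Ω
  L: Z = jωL = j·569.9·0.04 = 0 + j22.8 Ω
  C: Z = 1/(jωC) = -j/(ω·C) = 0 - j6597 Ω
Step 3 — Series combination: Z_total = R + L + C = 1000 - j6574 Ω = 6650∠-81.4° Ω.
Step 4 — Source phasor: V = 17.3∠82.0° V = 2.408 + j17.13 V.
Step 5 — Current: I = V / Z = -0.002493 + j0.0007454 A = 0.002602∠163.4° A.
Step 6 — Complex power: S = V·I* = 0.006769 - j0.0445 VA.
Step 7 — Real power: P = Re(S) = 0.006769 W.
Step 8 — Reactive power: Q = Im(S) = -0.0445 VAR.
Step 9 — Apparent power: |S| = 0.04501 VA.
Step 10 — Power factor: PF = P/|S| = 0.1504 (leading).

(a) P = 0.006769 W  (b) Q = -0.0445 VAR  (c) S = 0.04501 VA  (d) PF = 0.1504 (leading)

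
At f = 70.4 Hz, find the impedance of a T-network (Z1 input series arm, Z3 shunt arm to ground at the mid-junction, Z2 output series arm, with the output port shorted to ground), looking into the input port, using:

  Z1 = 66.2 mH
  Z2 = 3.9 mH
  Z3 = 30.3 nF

Step 1 — Angular frequency: ω = 2π·f = 2π·70.4 = 442.3 rad/s.
Step 2 — Component impedances:
  Z1: Z = jωL = j·442.3·0.0662 = 0 + j29.28 Ω
  Z2: Z = jωL = j·442.3·0.0039 = 0 + j1.725 Ω
  Z3: Z = 1/(jωC) = -j/(ω·C) = 0 - j7.461e+04 Ω
Step 3 — With the output port shorted to ground, the output series arm Z2 runs from the junction to ground; the shunt arm Z3 also runs from the junction to ground. They appear in parallel: Z3 || Z2 = 0 + j1.725 Ω.
Step 4 — Series with input arm Z1: Z_in = Z1 + (Z3 || Z2) = 0 + j31.01 Ω = 31.01∠90.0° Ω.

Z = 0 + j31.01 Ω = 31.01∠90.0° Ω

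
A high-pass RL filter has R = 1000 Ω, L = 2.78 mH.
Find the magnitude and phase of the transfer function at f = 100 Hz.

Step 1 — Angular frequency: ω = 2π·100 = 628.3 rad/s.
Step 2 — Transfer function: H(jω) = jωL/(R + jωL).
Step 3 — Numerator jωL = j·1.747; denominator R + jωL = 1000 + j1.747.
Step 4 — H = 3.051e-06 + j0.001747.
Step 5 — Magnitude: |H| = 0.001747 (-55.2 dB); phase: φ = 89.9°.

|H| = 0.001747 (-55.2 dB), φ = 89.9°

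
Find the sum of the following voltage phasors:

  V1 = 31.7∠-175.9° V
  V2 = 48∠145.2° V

Step 1 — Convert each phasor to rectangular form:
  V1 = 31.7·(cos(-175.9°) + j·sin(-175.9°)) = -31.62 - j2.266 V
  V2 = 48·(cos(145.2°) + j·sin(145.2°)) = -39.42 + j27.39 V
Step 2 — Sum components: V_total = -71.03 + j25.13 V.
Step 3 — Convert to polar: |V_total| = 75.35 V, ∠V_total = 160.5°.

V_total = 75.35∠160.5° V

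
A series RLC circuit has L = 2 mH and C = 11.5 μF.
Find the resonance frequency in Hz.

Step 1 — Resonance condition Im(Z)=0 gives ω₀ = 1/√(LC).
Step 2 — ω₀ = 1/√(0.002·1.15e-05) = 6594 rad/s.
Step 3 — f₀ = ω₀/(2π) = 1049 Hz.

f₀ = 1049 Hz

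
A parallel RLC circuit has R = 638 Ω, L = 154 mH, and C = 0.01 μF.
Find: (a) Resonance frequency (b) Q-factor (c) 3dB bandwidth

Step 1 — Resonance: ω₀ = 1/√(LC) = 1/√(0.154·1e-08) = 2.548e+04 rad/s.
Step 2 — f₀ = ω₀/(2π) = 4056 Hz.
Step 3 — Parallel Q: Q = R/(ω₀L) = 638/(2.548e+04·0.154) = 0.1626.
Step 4 — Bandwidth: Δω = ω₀/Q = 1.567e+05 rad/s; BW = Δω/(2π) = 2.495e+04 Hz.

(a) f₀ = 4056 Hz  (b) Q = 0.1626  (c) BW = 2.495e+04 Hz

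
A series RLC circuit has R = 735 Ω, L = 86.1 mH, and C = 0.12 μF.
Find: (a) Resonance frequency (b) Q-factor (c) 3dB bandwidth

Step 1 — Resonance: ω₀ = 1/√(LC) = 1/√(0.0861·1.2e-07) = 9838 rad/s.
Step 2 — f₀ = ω₀/(2π) = 1566 Hz.
Step 3 — Series Q: Q = ω₀L/R = 9838·0.0861/735 = 1.152.
Step 4 — Bandwidth: Δω = ω₀/Q = 8537 rad/s; BW = Δω/(2π) = 1359 Hz.

(a) f₀ = 1566 Hz  (b) Q = 1.152  (c) BW = 1359 Hz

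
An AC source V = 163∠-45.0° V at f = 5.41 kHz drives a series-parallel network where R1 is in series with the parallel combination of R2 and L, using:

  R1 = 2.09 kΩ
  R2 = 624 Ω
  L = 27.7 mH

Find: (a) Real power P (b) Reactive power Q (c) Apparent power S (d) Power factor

Step 1 — Angular frequency: ω = 2π·f = 2π·5410 = 3.399e+04 rad/s.
Step 2 — Component impedances:
  R1: Z = R = 2090 Ω
  R2: Z = R = 624 Ω
  L: Z = jωL = j·3.399e+04·0.0277 = 0 + j941.6 Ω
Step 3 — Parallel branch: R2 || L = 1/(1/R2 + 1/L) = 433.6 + j287.3 Ω.
Step 4 — Series with R1: Z_total = R1 + (R2 || L) = 2524 + j287.3 Ω = 2540∠6.5° Ω.
Step 5 — Source phasor: V = 163∠-45.0° V = 115.3 - j115.3 V.
Step 6 — Current: I = V / Z = 0.03995 - j0.05022 A = 0.06418∠-51.5° A.
Step 7 — Complex power: S = V·I* = 10.39 + j1.183 VA.
Step 8 — Real power: P = Re(S) = 10.39 W.
Step 9 — Reactive power: Q = Im(S) = 1.183 VAR.
Step 10 — Apparent power: |S| = 10.46 VA.
Step 11 — Power factor: PF = P/|S| = 0.9936 (lagging).

(a) P = 10.39 W  (b) Q = 1.183 VAR  (c) S = 10.46 VA  (d) PF = 0.9936 (lagging)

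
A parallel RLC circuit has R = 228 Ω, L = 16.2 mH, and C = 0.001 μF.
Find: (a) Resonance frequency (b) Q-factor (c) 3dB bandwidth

Step 1 — Resonance: ω₀ = 1/√(LC) = 1/√(0.0162·1e-09) = 2.485e+05 rad/s.
Step 2 — f₀ = ω₀/(2π) = 3.954e+04 Hz.
Step 3 — Parallel Q: Q = R/(ω₀L) = 228/(2.485e+05·0.0162) = 0.05665.
Step 4 — Bandwidth: Δω = ω₀/Q = 4.386e+06 rad/s; BW = Δω/(2π) = 6.98e+05 Hz.

(a) f₀ = 3.954e+04 Hz  (b) Q = 0.05665  (c) BW = 6.98e+05 Hz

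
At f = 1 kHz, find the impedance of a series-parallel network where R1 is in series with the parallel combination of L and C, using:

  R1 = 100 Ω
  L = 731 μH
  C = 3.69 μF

Step 1 — Angular frequency: ω = 2π·f = 2π·1000 = 6283 rad/s.
Step 2 — Component impedances:
  R1: Z = R = 100 Ω
  L: Z = jωL = j·6283·0.000731 = 0 + j4.593 Ω
  C: Z = 1/(jωC) = -j/(ω·C) = 0 - j43.13 Ω
Step 3 — Parallel branch: L || C = 1/(1/L + 1/C) = 0 + j5.14 Ω.
Step 4 — Series with R1: Z_total = R1 + (L || C) = 100 + j5.14 Ω = 100.1∠2.9° Ω.

Z = 100 + j5.14 Ω = 100.1∠2.9° Ω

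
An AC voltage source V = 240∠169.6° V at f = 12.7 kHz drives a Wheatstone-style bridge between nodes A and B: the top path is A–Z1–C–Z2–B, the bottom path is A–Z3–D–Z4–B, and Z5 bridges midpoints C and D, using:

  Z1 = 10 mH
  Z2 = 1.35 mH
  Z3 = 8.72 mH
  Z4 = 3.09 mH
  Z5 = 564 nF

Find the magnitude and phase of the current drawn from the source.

Step 1 — Angular frequency: ω = 2π·f = 2π·1.27e+04 = 7.98e+04 rad/s.
Step 2 — Component impedances:
  Z1: Z = jωL = j·7.98e+04·0.01 = 0 + j798 Ω
  Z2: Z = jωL = j·7.98e+04·0.00135 = 0 + j107.7 Ω
  Z3: Z = jωL = j·7.98e+04·0.00872 = 0 + j695.8 Ω
  Z4: Z = jωL = j·7.98e+04·0.00309 = 0 + j246.6 Ω
  Z5: Z = 1/(jωC) = -j/(ω·C) = 0 - j22.22 Ω
Step 3 — Bridge requires nodal analysis (the Z5 bridge couples midpoints C and D, so the two paths cannot be reduced to a simple series/parallel combination). Setting node B to ground and injecting 1 A at node A, the 3-node admittance system at A, C, D solves to V_A = Z_AB = 0 + j445.4 Ω = 445.4∠90.0° Ω.
Step 4 — Source phasor: V = 240∠169.6° V = -236.1 + j43.32 V.
Step 5 — Ohm's law: I = V / Z_total = (-236.1 + j43.32) / (0 + j445.4) = 0.09727 + j0.53 A.
Step 6 — Convert to polar: |I| = 0.5388 A, ∠I = 79.6°.

I = 0.5388∠79.6° A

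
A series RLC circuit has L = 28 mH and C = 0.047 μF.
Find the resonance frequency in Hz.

Step 1 — Resonance condition Im(Z)=0 gives ω₀ = 1/√(LC).
Step 2 — ω₀ = 1/√(0.028·4.7e-08) = 2.757e+04 rad/s.
Step 3 — f₀ = ω₀/(2π) = 4387 Hz.

f₀ = 4387 Hz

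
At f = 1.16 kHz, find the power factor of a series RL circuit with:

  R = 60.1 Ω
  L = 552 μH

Step 1 — Angular frequency: ω = 2π·f = 2π·1160 = 7288 rad/s.
Step 2 — Component impedances:
  R: Z = R = 60.1 Ω
  L: Z = jωL = j·7288·0.000552 = 0 + j4.023 Ω
Step 3 — Series combination: Z_total = R + L = 60.1 + j4.023 Ω = 60.23∠3.8° Ω.
Step 4 — Power factor: PF = cos(φ) = Re(Z)/|Z| = 60.1/60.23 = 0.9978.
Step 5 — Type: Im(Z) = 4.023 ⇒ lagging (phase φ = 3.8°).

PF = 0.9978 (lagging, φ = 3.8°)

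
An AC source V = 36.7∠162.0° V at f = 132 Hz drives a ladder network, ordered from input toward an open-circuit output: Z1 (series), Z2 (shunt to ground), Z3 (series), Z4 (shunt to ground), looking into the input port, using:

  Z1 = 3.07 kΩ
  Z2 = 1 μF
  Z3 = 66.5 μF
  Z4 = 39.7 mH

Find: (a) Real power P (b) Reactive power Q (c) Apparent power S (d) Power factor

Step 1 — Angular frequency: ω = 2π·f = 2π·132 = 829.4 rad/s.
Step 2 — Component impedances:
  Z1: Z = R = 3070 Ω
  Z2: Z = 1/(jωC) = -j/(ω·C) = 0 - j1206 Ω
  Z3: Z = 1/(jωC) = -j/(ω·C) = 0 - j18.13 Ω
  Z4: Z = jωL = j·829.4·0.0397 = 0 + j32.93 Ω
Step 3 — Ladder network (open output): work backward from the far end, alternating series and parallel combinations. Z_in = 3070 + j14.98 Ω = 3070∠0.3° Ω.
Step 4 — Source phasor: V = 36.7∠162.0° V = -34.9 + j11.34 V.
Step 5 — Current: I = V / Z = -0.01135 + j0.003749 A = 0.01195∠161.7° A.
Step 6 — Complex power: S = V·I* = 0.4387 + j0.002141 VA.
Step 7 — Real power: P = Re(S) = 0.4387 W.
Step 8 — Reactive power: Q = Im(S) = 0.002141 VAR.
Step 9 — Apparent power: |S| = 0.4387 VA.
Step 10 — Power factor: PF = P/|S| = 1 (lagging).

(a) P = 0.4387 W  (b) Q = 0.002141 VAR  (c) S = 0.4387 VA  (d) PF = 1 (lagging)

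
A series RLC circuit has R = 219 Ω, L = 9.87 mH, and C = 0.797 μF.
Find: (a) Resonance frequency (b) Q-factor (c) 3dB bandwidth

Step 1 — Resonance condition Im(Z)=0 gives ω₀ = 1/√(LC).
Step 2 — ω₀ = 1/√(0.00987·7.97e-07) = 1.127e+04 rad/s.
Step 3 — f₀ = ω₀/(2π) = 1794 Hz.
Step 4 — Series Q: Q = ω₀L/R = 1.127e+04·0.00987/219 = 0.5081.
Step 5 — 3dB bandwidth: Δω = ω₀/Q = 2.219e+04 rad/s; BW = Δω/(2π) = 3531 Hz.

(a) f₀ = 1794 Hz  (b) Q = 0.5081  (c) BW = 3531 Hz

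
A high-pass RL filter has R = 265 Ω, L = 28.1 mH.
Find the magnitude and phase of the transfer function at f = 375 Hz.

Step 1 — Angular frequency: ω = 2π·375 = 2356 rad/s.
Step 2 — Transfer function: H(jω) = jωL/(R + jωL).
Step 3 — Numerator jωL = j·66.21; denominator R + jωL = 265 + j66.21.
Step 4 — H = 0.05876 + j0.2352.
Step 5 — Magnitude: |H| = 0.2424 (-12.3 dB); phase: φ = 76.0°.

|H| = 0.2424 (-12.3 dB), φ = 76.0°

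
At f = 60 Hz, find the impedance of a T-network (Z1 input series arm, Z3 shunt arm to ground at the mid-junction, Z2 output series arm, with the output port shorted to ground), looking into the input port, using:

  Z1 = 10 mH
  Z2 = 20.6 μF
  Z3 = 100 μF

Step 1 — Angular frequency: ω = 2π·f = 2π·60 = 377 rad/s.
Step 2 — Component impedances:
  Z1: Z = jωL = j·377·0.01 = 0 + j3.77 Ω
  Z2: Z = 1/(jωC) = -j/(ω·C) = 0 - j128.8 Ω
  Z3: Z = 1/(jωC) = -j/(ω·C) = 0 - j26.53 Ω
Step 3 — With the output port shorted to ground, the output series arm Z2 runs from the junction to ground; the shunt arm Z3 also runs from the junction to ground. They appear in parallel: Z3 || Z2 = 0 - j21.99 Ω.
Step 4 — Series with input arm Z1: Z_in = Z1 + (Z3 || Z2) = 0 - j18.22 Ω = 18.22∠-90.0° Ω.

Z = 0 - j18.22 Ω = 18.22∠-90.0° Ω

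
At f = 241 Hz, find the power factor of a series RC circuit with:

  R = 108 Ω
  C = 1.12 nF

Step 1 — Angular frequency: ω = 2π·f = 2π·241 = 1514 rad/s.
Step 2 — Component impedances:
  R: Z = R = 108 Ω
  C: Z = 1/(jωC) = -j/(ω·C) = 0 - j5.896e+05 Ω
Step 3 — Series combination: Z_total = R + C = 108 - j5.896e+05 Ω = 5.896e+05∠-90.0° Ω.
Step 4 — Power factor: PF = cos(φ) = Re(Z)/|Z| = 108/5.896e+05 = 0.0001832.
Step 5 — Type: Im(Z) = -5.896e+05 ⇒ leading (phase φ = -90.0°).

PF = 0.0001832 (leading, φ = -90.0°)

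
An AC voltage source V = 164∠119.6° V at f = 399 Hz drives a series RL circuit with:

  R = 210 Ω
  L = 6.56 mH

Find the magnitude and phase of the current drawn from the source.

Step 1 — Angular frequency: ω = 2π·f = 2π·399 = 2507 rad/s.
Step 2 — Component impedances:
  R: Z = R = 210 Ω
  L: Z = jωL = j·2507·0.00656 = 0 + j16.45 Ω
Step 3 — Series combination: Z_total = R + L = 210 + j16.45 Ω = 210.6∠4.5° Ω.
Step 4 — Source phasor: V = 164∠119.6° V = -81.01 + j142.6 V.
Step 5 — Ohm's law: I = V / Z_total = (-81.01 + j142.6) / (210 + j16.45) = -0.3305 + j0.7049 A.
Step 6 — Convert to polar: |I| = 0.7786 A, ∠I = 115.1°.

I = 0.7786∠115.1° A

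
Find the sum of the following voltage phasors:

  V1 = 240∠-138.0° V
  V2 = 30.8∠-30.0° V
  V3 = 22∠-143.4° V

Step 1 — Convert each phasor to rectangular form:
  V1 = 240·(cos(-138.0°) + j·sin(-138.0°)) = -178.4 - j160.6 V
  V2 = 30.8·(cos(-30.0°) + j·sin(-30.0°)) = 26.67 - j15.4 V
  V3 = 22·(cos(-143.4°) + j·sin(-143.4°)) = -17.66 - j13.12 V
Step 2 — Sum components: V_total = -169.3 - j189.1 V.
Step 3 — Convert to polar: |V_total| = 253.8 V, ∠V_total = -131.8°.

V_total = 253.8∠-131.8° V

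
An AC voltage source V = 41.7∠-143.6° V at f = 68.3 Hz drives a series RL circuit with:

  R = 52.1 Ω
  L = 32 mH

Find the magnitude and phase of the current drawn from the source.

Step 1 — Angular frequency: ω = 2π·f = 2π·68.3 = 429.1 rad/s.
Step 2 — Component impedances:
  R: Z = R = 52.1 Ω
  L: Z = jωL = j·429.1·0.032 = 0 + j13.73 Ω
Step 3 — Series combination: Z_total = R + L = 52.1 + j13.73 Ω = 53.88∠14.8° Ω.
Step 4 — Source phasor: V = 41.7∠-143.6° V = -33.56 - j24.75 V.
Step 5 — Ohm's law: I = V / Z_total = (-33.56 - j24.75) / (52.1 + j13.73) = -0.7194 - j0.2853 A.
Step 6 — Convert to polar: |I| = 0.774 A, ∠I = -158.4°.

I = 0.774∠-158.4° A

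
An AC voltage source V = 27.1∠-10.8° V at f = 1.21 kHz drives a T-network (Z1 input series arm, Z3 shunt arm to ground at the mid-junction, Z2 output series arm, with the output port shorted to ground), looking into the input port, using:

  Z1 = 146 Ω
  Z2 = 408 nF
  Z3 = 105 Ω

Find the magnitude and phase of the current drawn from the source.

Step 1 — Angular frequency: ω = 2π·f = 2π·1210 = 7603 rad/s.
Step 2 — Component impedances:
  Z1: Z = R = 146 Ω
  Z2: Z = 1/(jωC) = -j/(ω·C) = 0 - j322.4 Ω
  Z3: Z = R = 105 Ω
Step 3 — With the output port shorted to ground, the output series arm Z2 runs from the junction to ground; the shunt arm Z3 also runs from the junction to ground. They appear in parallel: Z3 || Z2 = 94.93 - j30.92 Ω.
Step 4 — Series with input arm Z1: Z_in = Z1 + (Z3 || Z2) = 240.9 - j30.92 Ω = 242.9∠-7.3° Ω.
Step 5 — Source phasor: V = 27.1∠-10.8° V = 26.62 - j5.078 V.
Step 6 — Ohm's law: I = V / Z_total = (26.62 - j5.078) / (240.9 - j30.92) = 0.1114 - j0.006786 A.
Step 7 — Convert to polar: |I| = 0.1116 A, ∠I = -3.5°.

I = 0.1116∠-3.5° A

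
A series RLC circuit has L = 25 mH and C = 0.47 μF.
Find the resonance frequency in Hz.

Step 1 — Resonance condition Im(Z)=0 gives ω₀ = 1/√(LC).
Step 2 — ω₀ = 1/√(0.025·4.7e-07) = 9225 rad/s.
Step 3 — f₀ = ω₀/(2π) = 1468 Hz.

f₀ = 1468 Hz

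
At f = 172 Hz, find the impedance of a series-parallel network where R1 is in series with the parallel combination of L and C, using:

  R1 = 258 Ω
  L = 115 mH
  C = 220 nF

Step 1 — Angular frequency: ω = 2π·f = 2π·172 = 1081 rad/s.
Step 2 — Component impedances:
  R1: Z = R = 258 Ω
  L: Z = jωL = j·1081·0.115 = 0 + j124.3 Ω
  C: Z = 1/(jωC) = -j/(ω·C) = 0 - j4206 Ω
Step 3 — Parallel branch: L || C = 1/(1/L + 1/C) = 0 + j128.1 Ω.
Step 4 — Series with R1: Z_total = R1 + (L || C) = 258 + j128.1 Ω = 288∠26.4° Ω.

Z = 258 + j128.1 Ω = 288∠26.4° Ω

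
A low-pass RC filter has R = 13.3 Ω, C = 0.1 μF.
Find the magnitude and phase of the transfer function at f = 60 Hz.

Step 1 — Angular frequency: ω = 2π·60 = 377 rad/s.
Step 2 — Transfer function: H(jω) = 1/(1 + jωRC).
Step 3 — Denominator: 1 + jωRC = 1 + j·377·13.3·1e-07 = 1 + j0.0005014.
Step 4 — H = 1 - j0.0005014.
Step 5 — Magnitude: |H| = 1 (-0.0 dB); phase: φ = -0.0°.

|H| = 1 (-0.0 dB), φ = -0.0°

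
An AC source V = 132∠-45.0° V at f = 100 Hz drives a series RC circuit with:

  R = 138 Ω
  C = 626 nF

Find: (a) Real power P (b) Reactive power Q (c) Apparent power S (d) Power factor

Step 1 — Angular frequency: ω = 2π·f = 2π·100 = 628.3 rad/s.
Step 2 — Component impedances:
  R: Z = R = 138 Ω
  C: Z = 1/(jωC) = -j/(ω·C) = 0 - j2542 Ω
Step 3 — Series combination: Z_total = R + C = 138 - j2542 Ω = 2546∠-86.9° Ω.
Step 4 — Source phasor: V = 132∠-45.0° V = 93.34 - j93.34 V.
Step 5 — Current: I = V / Z = 0.03859 + j0.03462 A = 0.05184∠41.9° A.
Step 6 — Complex power: S = V·I* = 0.3709 - j6.833 VA.
Step 7 — Real power: P = Re(S) = 0.3709 W.
Step 8 — Reactive power: Q = Im(S) = -6.833 VAR.
Step 9 — Apparent power: |S| = 6.843 VA.
Step 10 — Power factor: PF = P/|S| = 0.0542 (leading).

(a) P = 0.3709 W  (b) Q = -6.833 VAR  (c) S = 6.843 VA  (d) PF = 0.0542 (leading)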